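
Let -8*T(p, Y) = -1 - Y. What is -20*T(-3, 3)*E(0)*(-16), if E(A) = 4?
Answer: 640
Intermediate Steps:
T(p, Y) = 1/8 + Y/8 (T(p, Y) = -(-1 - Y)/8 = 1/8 + Y/8)
-20*T(-3, 3)*E(0)*(-16) = -20*(1/8 + (1/8)*3)*4*(-16) = -20*(1/8 + 3/8)*4*(-16) = -10*4*(-16) = -20*2*(-16) = -40*(-16) = 640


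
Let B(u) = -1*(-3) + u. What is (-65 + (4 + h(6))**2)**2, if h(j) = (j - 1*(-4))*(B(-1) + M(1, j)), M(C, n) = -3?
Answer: 841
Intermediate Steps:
B(u) = 3 + u
h(j) = -4 - j (h(j) = (j - 1*(-4))*((3 - 1) - 3) = (j + 4)*(2 - 3) = (4 + j)*(-1) = -4 - j)
(-65 + (4 + h(6))**2)**2 = (-65 + (4 + (-4 - 1*6))**2)**2 = (-65 + (4 + (-4 - 6))**2)**2 = (-65 + (4 - 10)**2)**2 = (-65 + (-6)**2)**2 = (-65 + 36)**2 = (-29)**2 = 841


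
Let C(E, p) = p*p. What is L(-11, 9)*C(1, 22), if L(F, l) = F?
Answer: -5324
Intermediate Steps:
C(E, p) = p²
L(-11, 9)*C(1, 22) = -11*22² = -11*484 = -5324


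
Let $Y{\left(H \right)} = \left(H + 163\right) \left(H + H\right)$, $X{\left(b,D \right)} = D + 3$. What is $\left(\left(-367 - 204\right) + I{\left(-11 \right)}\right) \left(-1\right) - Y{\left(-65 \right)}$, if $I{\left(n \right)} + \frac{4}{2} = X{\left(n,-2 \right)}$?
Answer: $13312$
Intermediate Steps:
$X{\left(b,D \right)} = 3 + D$
$I{\left(n \right)} = -1$ ($I{\left(n \right)} = -2 + \left(3 - 2\right) = -2 + 1 = -1$)
$Y{\left(H \right)} = 2 H \left(163 + H\right)$ ($Y{\left(H \right)} = \left(163 + H\right) 2 H = 2 H \left(163 + H\right)$)
$\left(\left(-367 - 204\right) + I{\left(-11 \right)}\right) \left(-1\right) - Y{\left(-65 \right)} = \left(\left(-367 - 204\right) - 1\right) \left(-1\right) - 2 \left(-65\right) \left(163 - 65\right) = \left(-571 - 1\right) \left(-1\right) - 2 \left(-65\right) 98 = \left(-572\right) \left(-1\right) - -12740 = 572 + 12740 = 13312$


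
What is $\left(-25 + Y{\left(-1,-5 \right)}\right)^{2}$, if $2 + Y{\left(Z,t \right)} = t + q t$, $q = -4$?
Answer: $144$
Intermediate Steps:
$Y{\left(Z,t \right)} = -2 - 3 t$ ($Y{\left(Z,t \right)} = -2 + \left(t - 4 t\right) = -2 - 3 t$)
$\left(-25 + Y{\left(-1,-5 \right)}\right)^{2} = \left(-25 - -13\right)^{2} = \left(-25 + \left(-2 + 15\right)\right)^{2} = \left(-25 + 13\right)^{2} = \left(-12\right)^{2} = 144$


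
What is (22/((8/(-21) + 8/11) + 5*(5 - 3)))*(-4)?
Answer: -10164/1195 ≈ -8.5054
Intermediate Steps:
(22/((8/(-21) + 8/11) + 5*(5 - 3)))*(-4) = (22/((8*(-1/21) + 8*(1/11)) + 5*2))*(-4) = (22/((-8/21 + 8/11) + 10))*(-4) = (22/(80/231 + 10))*(-4) = (22/(2390/231))*(-4) = (22*(231/2390))*(-4) = (2541/1195)*(-4) = -10164/1195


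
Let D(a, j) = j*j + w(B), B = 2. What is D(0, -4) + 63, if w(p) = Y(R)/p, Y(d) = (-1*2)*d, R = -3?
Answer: 82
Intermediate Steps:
Y(d) = -2*d
w(p) = 6/p (w(p) = (-2*(-3))/p = 6/p)
D(a, j) = 3 + j² (D(a, j) = j*j + 6/2 = j² + 6*(½) = j² + 3 = 3 + j²)
D(0, -4) + 63 = (3 + (-4)²) + 63 = (3 + 16) + 63 = 19 + 63 = 82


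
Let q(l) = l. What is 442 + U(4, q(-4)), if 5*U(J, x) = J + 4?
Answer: 2218/5 ≈ 443.60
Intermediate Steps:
U(J, x) = 4/5 + J/5 (U(J, x) = (J + 4)/5 = (4 + J)/5 = 4/5 + J/5)
442 + U(4, q(-4)) = 442 + (4/5 + (1/5)*4) = 442 + (4/5 + 4/5) = 442 + 8/5 = 2218/5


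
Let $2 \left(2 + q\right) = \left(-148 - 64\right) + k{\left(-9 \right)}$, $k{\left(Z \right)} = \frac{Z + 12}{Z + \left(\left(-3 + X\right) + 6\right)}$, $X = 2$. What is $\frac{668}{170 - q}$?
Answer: $\frac{5344}{2227} \approx 2.3996$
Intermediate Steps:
$k{\left(Z \right)} = \frac{12 + Z}{5 + Z}$ ($k{\left(Z \right)} = \frac{Z + 12}{Z + \left(\left(-3 + 2\right) + 6\right)} = \frac{12 + Z}{Z + \left(-1 + 6\right)} = \frac{12 + Z}{Z + 5} = \frac{12 + Z}{5 + Z}$)
$q = - \frac{867}{8}$ ($q = -2 + \frac{\left(-148 - 64\right) + \frac{12 - 9}{5 - 9}}{2} = -2 + \frac{-212 + \frac{1}{-4} \cdot 3}{2} = -2 + \frac{-212 - \frac{3}{4}}{2} = -2 + \frac{1}{2} \left(- \frac{851}{4}\right) = -2 - \frac{851}{8} = - \frac{867}{8} \approx -108.38$)
$\frac{668}{170 - q} = \frac{668}{170 - - \frac{867}{8}} = \frac{668}{170 + \frac{867}{8}} = \frac{668}{\frac{2227}{8}} = 668 \cdot \frac{8}{2227} = \frac{5344}{2227}$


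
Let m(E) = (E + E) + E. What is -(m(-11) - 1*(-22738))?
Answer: -22705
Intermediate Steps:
m(E) = 3*E (m(E) = 2*E + E = 3*E)
-(m(-11) - 1*(-22738)) = -(3*(-11) - 1*(-22738)) = -(-33 + 22738) = -1*22705 = -22705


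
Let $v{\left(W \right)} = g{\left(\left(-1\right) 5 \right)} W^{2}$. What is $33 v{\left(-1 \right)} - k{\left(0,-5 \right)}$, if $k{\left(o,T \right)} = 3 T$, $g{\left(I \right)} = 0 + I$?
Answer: $-150$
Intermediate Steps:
$g{\left(I \right)} = I$
$v{\left(W \right)} = - 5 W^{2}$ ($v{\left(W \right)} = \left(-1\right) 5 W^{2} = - 5 W^{2}$)
$33 v{\left(-1 \right)} - k{\left(0,-5 \right)} = 33 \left(- 5 \left(-1\right)^{2}\right) - 3 \left(-5\right) = 33 \left(\left(-5\right) 1\right) - -15 = 33 \left(-5\right) + 15 = -165 + 15 = -150$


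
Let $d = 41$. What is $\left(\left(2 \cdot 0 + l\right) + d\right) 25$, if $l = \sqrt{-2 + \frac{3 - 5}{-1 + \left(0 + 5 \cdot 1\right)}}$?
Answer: $1025 + \frac{25 i \sqrt{10}}{2} \approx 1025.0 + 39.528 i$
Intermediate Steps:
$l = \frac{i \sqrt{10}}{2}$ ($l = \sqrt{-2 - \frac{2}{-1 + \left(0 + 5\right)}} = \sqrt{-2 - \frac{2}{-1 + 5}} = \sqrt{-2 - \frac{2}{4}} = \sqrt{-2 - \frac{1}{2}} = \sqrt{- \frac{5}{2}} = \frac{i \sqrt{10}}{2} \approx 1.5811 i$)
$\left(\left(2 \cdot 0 + l\right) + d\right) 25 = \left(\left(2 \cdot 0 + \frac{i \sqrt{10}}{2}\right) + 41\right) 25 = \left(\left(0 + \frac{i \sqrt{10}}{2}\right) + 41\right) 25 = \left(\frac{i \sqrt{10}}{2} + 41\right) 25 = \left(41 + \frac{i \sqrt{10}}{2}\right) 25 = 1025 + \frac{25 i \sqrt{10}}{2}$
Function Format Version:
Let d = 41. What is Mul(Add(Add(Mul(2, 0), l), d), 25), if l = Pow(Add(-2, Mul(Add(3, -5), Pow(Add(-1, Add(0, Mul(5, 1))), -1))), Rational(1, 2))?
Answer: Add(1025, Mul(Rational(25, 2), I, Pow(10, Rational(1, 2)))) ≈ Add(1025.0, Mul(39.528, I))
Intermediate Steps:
l = Mul(Rational(1, 2), I, Pow(10, Rational(1, 2))) (l = Pow(Add(-2, Mul(-2, Pow(Add(-1, Add(0, 5)), -1))), Rational(1, 2)) = Pow(Add(-2, Mul(-2, Pow(Add(-1, 5), -1))), Rational(1, 2)) = Pow(Add(-2, Mul(-2, Pow(4, -1))), Rational(1, 2)) = Pow(Add(-2, Mul(-2, Rational(1, 4))), Rational(1, 2)) = Pow(Add(-2, Rational(-1, 2)), Rational(1, 2)) = Pow(Rational(-5, 2), Rational(1, 2)) = Mul(Rational(1, 2), I, Pow(10, Rational(1, 2))) ≈ Mul(1.5811, I))
Mul(Add(Add(Mul(2, 0), l), d), 25) = Mul(Add(Add(Mul(2, 0), Mul(Rational(1, 2), I, Pow(10, Rational(1, 2)))), 41), 25) = Mul(Add(Add(0, Mul(Rational(1, 2), I, Pow(10, Rational(1, 2)))), 41), 25) = Mul(Add(Mul(Rational(1, 2), I, Pow(10, Rational(1, 2))), 41), 25) = Mul(Add(41, Mul(Rational(1, 2), I, Pow(10, Rational(1, 2)))), 25) = Add(1025, Mul(Rational(25, 2), I, Pow(10, Rational(1, 2))))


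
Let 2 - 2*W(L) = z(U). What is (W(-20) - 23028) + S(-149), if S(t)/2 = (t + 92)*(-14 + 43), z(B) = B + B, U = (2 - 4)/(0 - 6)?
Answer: -79000/3 ≈ -26333.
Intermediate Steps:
U = ⅓ (U = -2/(-6) = -2*(-⅙) = ⅓ ≈ 0.33333)
z(B) = 2*B
S(t) = 5336 + 58*t (S(t) = 2*((t + 92)*(-14 + 43)) = 2*((92 + t)*29) = 2*(2668 + 29*t) = 5336 + 58*t)
W(L) = ⅔ (W(L) = 1 - 1/3 = 1 - ½*⅔ = 1 - ⅓ = ⅔)
(W(-20) - 23028) + S(-149) = (⅔ - 23028) + (5336 + 58*(-149)) = -69082/3 + (5336 - 8642) = -69082/3 - 3306 = -79000/3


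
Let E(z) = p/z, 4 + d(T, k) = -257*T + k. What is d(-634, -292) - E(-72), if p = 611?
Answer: 11710835/72 ≈ 1.6265e+5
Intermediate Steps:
d(T, k) = -4 + k - 257*T (d(T, k) = -4 + (-257*T + k) = -4 + (k - 257*T) = -4 + k - 257*T)
E(z) = 611/z
d(-634, -292) - E(-72) = (-4 - 292 - 257*(-634)) - 611/(-72) = (-4 - 292 + 162938) - 611*(-1)/72 = 162642 - 1*(-611/72) = 162642 + 611/72 = 11710835/72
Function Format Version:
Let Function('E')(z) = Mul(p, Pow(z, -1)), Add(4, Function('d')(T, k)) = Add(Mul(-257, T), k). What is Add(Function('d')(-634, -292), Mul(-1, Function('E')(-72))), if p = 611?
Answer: Rational(11710835, 72) ≈ 1.6265e+5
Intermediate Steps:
Function('d')(T, k) = Add(-4, k, Mul(-257, T)) (Function('d')(T, k) = Add(-4, Add(Mul(-257, T), k)) = Add(-4, Add(k, Mul(-257, T))) = Add(-4, k, Mul(-257, T)))
Function('E')(z) = Mul(611, Pow(z, -1))
Add(Function('d')(-634, -292), Mul(-1, Function('E')(-72))) = Add(Add(-4, -292, Mul(-257, -634)), Mul(-1, Mul(611, Pow(-72, -1)))) = Add(Add(-4, -292, 162938), Mul(-1, Mul(611, Rational(-1, 72)))) = Add(162642, Mul(-1, Rational(-611, 72))) = Add(162642, Rational(611, 72)) = Rational(11710835, 72)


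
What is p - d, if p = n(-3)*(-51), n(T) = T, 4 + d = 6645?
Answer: -6488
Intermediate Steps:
d = 6641 (d = -4 + 6645 = 6641)
p = 153 (p = -3*(-51) = 153)
p - d = 153 - 1*6641 = 153 - 6641 = -6488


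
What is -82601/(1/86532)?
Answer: -7147629732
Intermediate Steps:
-82601/(1/86532) = -82601/1/86532 = -82601*86532 = -7147629732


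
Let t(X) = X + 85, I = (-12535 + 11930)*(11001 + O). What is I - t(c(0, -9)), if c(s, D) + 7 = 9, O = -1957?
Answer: -5471707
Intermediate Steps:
c(s, D) = 2 (c(s, D) = -7 + 9 = 2)
I = -5471620 (I = (-12535 + 11930)*(11001 - 1957) = -605*9044 = -5471620)
t(X) = 85 + X
I - t(c(0, -9)) = -5471620 - (85 + 2) = -5471620 - 1*87 = -5471620 - 87 = -5471707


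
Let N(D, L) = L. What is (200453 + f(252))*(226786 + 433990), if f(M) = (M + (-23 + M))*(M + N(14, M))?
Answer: 292642492552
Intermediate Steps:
f(M) = 2*M*(-23 + 2*M) (f(M) = (M + (-23 + M))*(M + M) = (-23 + 2*M)*(2*M) = 2*M*(-23 + 2*M))
(200453 + f(252))*(226786 + 433990) = (200453 + 2*252*(-23 + 2*252))*(226786 + 433990) = (200453 + 2*252*(-23 + 504))*660776 = (200453 + 2*252*481)*660776 = (200453 + 242424)*660776 = 442877*660776 = 292642492552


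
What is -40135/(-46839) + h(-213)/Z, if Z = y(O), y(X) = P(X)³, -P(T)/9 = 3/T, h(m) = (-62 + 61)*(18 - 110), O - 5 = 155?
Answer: -5883214690265/307310679 ≈ -19144.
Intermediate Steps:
O = 160 (O = 5 + 155 = 160)
h(m) = 92 (h(m) = -1*(-92) = 92)
P(T) = -27/T
y(X) = -19683/X³ (y(X) = (-27/X)³ = -19683/X³)
Z = -19683/4096000 (Z = -19683/160³ = -19683*1/4096000 = -19683/4096000 ≈ -0.0048054)
-40135/(-46839) + h(-213)/Z = -40135/(-46839) + 92/(-19683/4096000) = -40135*(-1/46839) + 92*(-4096000/19683) = 40135/46839 - 376832000/19683 = -5883214690265/307310679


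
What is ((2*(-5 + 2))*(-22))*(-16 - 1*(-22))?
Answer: 792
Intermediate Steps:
((2*(-5 + 2))*(-22))*(-16 - 1*(-22)) = ((2*(-3))*(-22))*(-16 + 22) = -6*(-22)*6 = 132*6 = 792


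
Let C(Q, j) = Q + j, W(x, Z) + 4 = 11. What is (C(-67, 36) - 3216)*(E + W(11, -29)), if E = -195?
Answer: 610436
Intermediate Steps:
W(x, Z) = 7 (W(x, Z) = -4 + 11 = 7)
(C(-67, 36) - 3216)*(E + W(11, -29)) = ((-67 + 36) - 3216)*(-195 + 7) = (-31 - 3216)*(-188) = -3247*(-188) = 610436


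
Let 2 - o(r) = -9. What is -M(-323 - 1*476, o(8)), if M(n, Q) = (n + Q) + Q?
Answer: 777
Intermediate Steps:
o(r) = 11 (o(r) = 2 - 1*(-9) = 2 + 9 = 11)
M(n, Q) = n + 2*Q (M(n, Q) = (Q + n) + Q = n + 2*Q)
-M(-323 - 1*476, o(8)) = -((-323 - 1*476) + 2*11) = -((-323 - 476) + 22) = -(-799 + 22) = -1*(-777) = 777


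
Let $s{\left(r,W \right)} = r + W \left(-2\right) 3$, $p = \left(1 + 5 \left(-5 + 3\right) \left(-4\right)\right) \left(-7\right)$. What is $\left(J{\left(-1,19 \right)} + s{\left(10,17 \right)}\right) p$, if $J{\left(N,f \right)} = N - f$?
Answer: $32144$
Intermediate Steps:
$p = -287$ ($p = \left(1 + 5 \left(\left(-2\right) \left(-4\right)\right)\right) \left(-7\right) = \left(1 + 5 \cdot 8\right) \left(-7\right) = \left(1 + 40\right) \left(-7\right) = 41 \left(-7\right) = -287$)
$s{\left(r,W \right)} = r - 6 W$ ($s{\left(r,W \right)} = r + - 2 W 3 = r - 6 W$)
$\left(J{\left(-1,19 \right)} + s{\left(10,17 \right)}\right) p = \left(\left(-1 - 19\right) + \left(10 - 102\right)\right) \left(-287\right) = \left(-20 - 92\right) \left(-287\right) = \left(-112\right) \left(-287\right) = 32144$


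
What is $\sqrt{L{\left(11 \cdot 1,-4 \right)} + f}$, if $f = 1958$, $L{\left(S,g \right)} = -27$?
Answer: $\sqrt{1931} \approx 43.943$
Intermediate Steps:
$\sqrt{L{\left(11 \cdot 1,-4 \right)} + f} = \sqrt{-27 + 1958} = \sqrt{1931}$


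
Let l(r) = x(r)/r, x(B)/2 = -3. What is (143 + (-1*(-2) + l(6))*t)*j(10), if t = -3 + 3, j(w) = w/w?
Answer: 143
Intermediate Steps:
x(B) = -6 (x(B) = 2*(-3) = -6)
j(w) = 1
l(r) = -6/r
t = 0
(143 + (-1*(-2) + l(6))*t)*j(10) = (143 + (-1*(-2) - 6/6)*0)*1 = (143 + (2 - 6*⅙)*0)*1 = (143 + (2 - 1)*0)*1 = (143 + 1*0)*1 = (143 + 0)*1 = 143*1 = 143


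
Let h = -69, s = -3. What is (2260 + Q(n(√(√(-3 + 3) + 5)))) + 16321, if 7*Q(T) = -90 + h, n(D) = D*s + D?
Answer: 129908/7 ≈ 18558.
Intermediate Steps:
n(D) = -2*D (n(D) = D*(-3) + D = -3*D + D = -2*D)
Q(T) = -159/7 (Q(T) = (-90 - 69)/7 = (⅐)*(-159) = -159/7)
(2260 + Q(n(√(√(-3 + 3) + 5)))) + 16321 = (2260 - 159/7) + 16321 = 15661/7 + 16321 = 129908/7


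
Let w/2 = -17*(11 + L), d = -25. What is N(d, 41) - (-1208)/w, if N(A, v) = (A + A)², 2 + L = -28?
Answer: 808104/323 ≈ 2501.9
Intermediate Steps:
L = -30 (L = -2 - 28 = -30)
N(A, v) = 4*A² (N(A, v) = (2*A)² = 4*A²)
w = 646 (w = 2*(-17*(11 - 30)) = 2*(-17*(-19)) = 2*323 = 646)
N(d, 41) - (-1208)/w = 4*(-25)² - (-1208)/646 = 4*625 - (-1208)/646 = 2500 - 1*(-604/323) = 2500 + 604/323 = 808104/323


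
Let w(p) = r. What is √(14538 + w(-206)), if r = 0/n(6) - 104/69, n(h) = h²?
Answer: √69208242/69 ≈ 120.57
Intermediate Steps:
r = -104/69 (r = 0/(6²) - 104/69 = 0/36 - 104*1/69 = 0*(1/36) - 104/69 = 0 - 104/69 = -104/69 ≈ -1.5072)
w(p) = -104/69
√(14538 + w(-206)) = √(14538 - 104/69) = √(1003018/69) = √69208242/69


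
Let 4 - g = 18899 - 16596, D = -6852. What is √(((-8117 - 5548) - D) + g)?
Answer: 2*I*√2278 ≈ 95.457*I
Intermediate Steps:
g = -2299 (g = 4 - (18899 - 16596) = 4 - 1*2303 = 4 - 2303 = -2299)
√(((-8117 - 5548) - D) + g) = √(((-8117 - 5548) - 1*(-6852)) - 2299) = √((-13665 + 6852) - 2299) = √(-6813 - 2299) = √(-9112) = 2*I*√2278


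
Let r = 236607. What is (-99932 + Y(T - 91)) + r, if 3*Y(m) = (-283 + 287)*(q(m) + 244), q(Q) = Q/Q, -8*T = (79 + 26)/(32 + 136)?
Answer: 411005/3 ≈ 1.3700e+5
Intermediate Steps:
T = -5/64 (T = -(79 + 26)/(8*(32 + 136)) = -105/(8*168) = -1/8*5/8 = -5/64 ≈ -0.078125)
q(Q) = 1
Y(m) = 980/3 (Y(m) = ((-283 + 287)*(1 + 244))/3 = (4*245)/3 = (1/3)*980 = 980/3)
(-99932 + Y(T - 91)) + r = (-99932 + 980/3) + 236607 = -298816/3 + 236607 = 411005/3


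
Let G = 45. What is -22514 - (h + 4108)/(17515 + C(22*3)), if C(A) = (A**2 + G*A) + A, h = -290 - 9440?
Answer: -560750576/24907 ≈ -22514.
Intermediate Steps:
h = -9730
C(A) = A**2 + 46*A (C(A) = (A**2 + 45*A) + A = A**2 + 46*A)
-22514 - (h + 4108)/(17515 + C(22*3)) = -22514 - (-9730 + 4108)/(17515 + (22*3)*(46 + 22*3)) = -22514 - (-5622)/(17515 + 66*(46 + 66)) = -22514 - (-5622)/(17515 + 66*112) = -22514 - (-5622)/(17515 + 7392) = -22514 - (-5622)/24907 = -22514 - 1*(-5622/24907) = -22514 + 5622/24907 = -560750576/24907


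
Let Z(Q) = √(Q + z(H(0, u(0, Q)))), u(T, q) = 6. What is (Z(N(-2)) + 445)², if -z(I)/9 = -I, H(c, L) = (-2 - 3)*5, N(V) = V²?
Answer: (445 + I*√221)² ≈ 1.978e+5 + 13231.0*I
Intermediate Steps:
H(c, L) = -25 (H(c, L) = -5*5 = -25)
z(I) = 9*I (z(I) = -(-9)*I = 9*I)
Z(Q) = √(-225 + Q) (Z(Q) = √(Q + 9*(-25)) = √(Q - 225) = √(-225 + Q))
(Z(N(-2)) + 445)² = (√(-225 + (-2)²) + 445)² = (√(-225 + 4) + 445)² = (√(-221) + 445)² = (I*√221 + 445)² = (445 + I*√221)²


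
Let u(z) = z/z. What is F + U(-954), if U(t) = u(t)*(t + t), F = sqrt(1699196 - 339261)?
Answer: -1908 + sqrt(1359935) ≈ -741.84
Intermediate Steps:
u(z) = 1
F = sqrt(1359935) ≈ 1166.2
U(t) = 2*t (U(t) = 1*(t + t) = 1*(2*t) = 2*t)
F + U(-954) = sqrt(1359935) + 2*(-954) = sqrt(1359935) - 1908 = -1908 + sqrt(1359935)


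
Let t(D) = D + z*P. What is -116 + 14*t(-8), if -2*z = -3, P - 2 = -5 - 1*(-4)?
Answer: -207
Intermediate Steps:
P = 1 (P = 2 + (-5 - 1*(-4)) = 2 + (-5 + 4) = 2 - 1 = 1)
z = 3/2 (z = -1/2*(-3) = 3/2 ≈ 1.5000)
t(D) = 3/2 + D (t(D) = D + (3/2)*1 = D + 3/2 = 3/2 + D)
-116 + 14*t(-8) = -116 + 14*(3/2 - 8) = -116 + 14*(-13/2) = -116 - 91 = -207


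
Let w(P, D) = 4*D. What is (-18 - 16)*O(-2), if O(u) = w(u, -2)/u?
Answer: -136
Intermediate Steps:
O(u) = -8/u (O(u) = (4*(-2))/u = -8/u)
(-18 - 16)*O(-2) = (-18 - 16)*(-8/(-2)) = -(-272)*(-1)/2 = -34*4 = -136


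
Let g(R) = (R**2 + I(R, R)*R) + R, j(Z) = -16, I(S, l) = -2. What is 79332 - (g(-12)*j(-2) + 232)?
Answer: 81596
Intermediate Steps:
g(R) = R**2 - R (g(R) = (R**2 - 2*R) + R = R**2 - R)
79332 - (g(-12)*j(-2) + 232) = 79332 - (-12*(-1 - 12)*(-16) + 232) = 79332 - (-12*(-13)*(-16) + 232) = 79332 - (156*(-16) + 232) = 79332 - (-2496 + 232) = 79332 - 1*(-2264) = 79332 + 2264 = 81596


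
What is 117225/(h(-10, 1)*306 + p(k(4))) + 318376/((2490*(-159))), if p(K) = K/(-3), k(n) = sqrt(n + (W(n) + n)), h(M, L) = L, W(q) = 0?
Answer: 31886588365571/83409922890 + 351675*sqrt(2)/421358 ≈ 383.47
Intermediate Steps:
k(n) = sqrt(2)*sqrt(n) (k(n) = sqrt(n + (0 + n)) = sqrt(n + n) = sqrt(2*n) = sqrt(2)*sqrt(n))
p(K) = -K/3 (p(K) = K*(-1/3) = -K/3)
117225/(h(-10, 1)*306 + p(k(4))) + 318376/((2490*(-159))) = 117225/(1*306 - sqrt(2)*sqrt(4)/3) + 318376/((2490*(-159))) = 117225/(306 - sqrt(2)*2/3) + 318376/(-395910) = 117225/(306 - 2*sqrt(2)/3) + 318376*(-1/395910) = 117225/(306 - 2*sqrt(2)/3) - 159188/197955 = -159188/197955 + 117225/(306 - 2*sqrt(2)/3)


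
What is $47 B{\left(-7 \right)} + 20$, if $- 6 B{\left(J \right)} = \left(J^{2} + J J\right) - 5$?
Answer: $- \frac{1417}{2} \approx -708.5$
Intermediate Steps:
$B{\left(J \right)} = \frac{5}{6} - \frac{J^{2}}{3}$ ($B{\left(J \right)} = - \frac{\left(J^{2} + J J\right) - 5}{6} = - \frac{\left(J^{2} + J^{2}\right) - 5}{6} = - \frac{2 J^{2} - 5}{6} = - \frac{-5 + 2 J^{2}}{6} = \frac{5}{6} - \frac{J^{2}}{3}$)
$47 B{\left(-7 \right)} + 20 = 47 \left(\frac{5}{6} - \frac{\left(-7\right)^{2}}{3}\right) + 20 = 47 \left(\frac{5}{6} - \frac{49}{3}\right) + 20 = 47 \left(- \frac{31}{2}\right) + 20 = - \frac{1457}{2} + 20 = - \frac{1417}{2}$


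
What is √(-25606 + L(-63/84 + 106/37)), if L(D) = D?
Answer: 25*I*√224331/74 ≈ 160.01*I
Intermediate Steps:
√(-25606 + L(-63/84 + 106/37)) = √(-25606 + (-63/84 + 106/37)) = √(-25606 + (-63*1/84 + 106*(1/37))) = √(-25606 + (-¾ + 106/37)) = √(-25606 + 313/148) = √(-3789375/148) = 25*I*√224331/74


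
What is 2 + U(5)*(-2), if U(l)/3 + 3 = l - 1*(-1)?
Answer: -16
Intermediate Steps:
U(l) = -6 + 3*l (U(l) = -9 + 3*(l - 1*(-1)) = -9 + 3*(l + 1) = -9 + 3*(1 + l) = -9 + (3 + 3*l) = -6 + 3*l)
2 + U(5)*(-2) = 2 + (-6 + 3*5)*(-2) = 2 + (-6 + 15)*(-2) = 2 + 9*(-2) = 2 - 18 = -16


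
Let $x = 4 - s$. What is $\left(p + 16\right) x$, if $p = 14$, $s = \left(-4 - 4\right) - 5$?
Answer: $510$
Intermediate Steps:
$s = -13$ ($s = -8 - 5 = -13$)
$x = 17$ ($x = 4 - -13 = 4 + 13 = 17$)
$\left(p + 16\right) x = \left(14 + 16\right) 17 = 30 \cdot 17 = 510$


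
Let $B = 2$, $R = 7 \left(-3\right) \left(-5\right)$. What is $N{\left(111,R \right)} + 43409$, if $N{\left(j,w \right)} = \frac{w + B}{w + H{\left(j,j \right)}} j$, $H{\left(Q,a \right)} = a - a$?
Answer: $\frac{1523274}{35} \approx 43522.0$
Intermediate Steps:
$H{\left(Q,a \right)} = 0$
$R = 105$ ($R = \left(-21\right) \left(-5\right) = 105$)
$N{\left(j,w \right)} = \frac{j \left(2 + w\right)}{w}$ ($N{\left(j,w \right)} = \frac{w + 2}{w + 0} j = \frac{2 + w}{w} j = \frac{j \left(2 + w\right)}{w}$)
$N{\left(111,R \right)} + 43409 = \frac{111 \left(2 + 105\right)}{105} + 43409 = 111 \cdot \frac{1}{105} \cdot 107 + 43409 = \frac{3959}{35} + 43409 = \frac{1523274}{35}$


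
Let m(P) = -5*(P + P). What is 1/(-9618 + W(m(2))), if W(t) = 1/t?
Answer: -20/192361 ≈ -0.00010397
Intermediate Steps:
m(P) = -10*P
1/(-9618 + W(m(2))) = 1/(-9618 + 1/(-10*2)) = 1/(-9618 + 1/(-20)) = 1/(-9618 - 1/20) = 1/(-192361/20) = -20/192361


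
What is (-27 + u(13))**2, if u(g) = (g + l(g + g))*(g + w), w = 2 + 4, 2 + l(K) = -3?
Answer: 15625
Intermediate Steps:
l(K) = -5 (l(K) = -2 - 3 = -5)
w = 6
u(g) = (-5 + g)*(6 + g) (u(g) = (g - 5)*(g + 6) = (-5 + g)*(6 + g))
(-27 + u(13))**2 = (-27 + (-30 + 13 + 13**2))**2 = (-27 + (-30 + 13 + 169))**2 = (-27 + 152)**2 = 125**2 = 15625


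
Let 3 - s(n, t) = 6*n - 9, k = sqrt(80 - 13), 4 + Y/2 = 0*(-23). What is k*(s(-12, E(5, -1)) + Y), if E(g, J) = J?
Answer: 76*sqrt(67) ≈ 622.09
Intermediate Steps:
Y = -8 (Y = -8 + 2*(0*(-23)) = -8 + 2*0 = -8 + 0 = -8)
k = sqrt(67) ≈ 8.1853
s(n, t) = 12 - 6*n (s(n, t) = 3 - (6*n - 9) = 3 - (-9 + 6*n) = 3 + (9 - 6*n) = 12 - 6*n)
k*(s(-12, E(5, -1)) + Y) = sqrt(67)*((12 - 6*(-12)) - 8) = sqrt(67)*((12 + 72) - 8) = sqrt(67)*(84 - 8) = sqrt(67)*76 = 76*sqrt(67)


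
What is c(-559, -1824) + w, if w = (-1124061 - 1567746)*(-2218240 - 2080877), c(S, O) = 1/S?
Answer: 6468967818040220/559 ≈ 1.1572e+13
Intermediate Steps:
w = 11572393234419 (w = -2691807*(-4299117) = 11572393234419)
c(-559, -1824) + w = 1/(-559) + 11572393234419 = -1/559 + 11572393234419 = 6468967818040220/559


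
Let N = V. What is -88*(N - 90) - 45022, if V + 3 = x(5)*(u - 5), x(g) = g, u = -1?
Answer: -34198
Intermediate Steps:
V = -33 (V = -3 + 5*(-1 - 5) = -3 + 5*(-6) = -3 - 30 = -33)
N = -33
-88*(N - 90) - 45022 = -88*(-33 - 90) - 45022 = -88*(-123) - 45022 = 10824 - 45022 = -34198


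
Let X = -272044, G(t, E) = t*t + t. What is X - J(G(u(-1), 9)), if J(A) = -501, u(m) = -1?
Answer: -271543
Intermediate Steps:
G(t, E) = t + t² (G(t, E) = t² + t = t + t²)
X - J(G(u(-1), 9)) = -272044 - 1*(-501) = -272044 + 501 = -271543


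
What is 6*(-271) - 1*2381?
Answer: -4007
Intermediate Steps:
6*(-271) - 1*2381 = -1626 - 2381 = -4007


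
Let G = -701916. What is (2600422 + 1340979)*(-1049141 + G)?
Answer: -6901617810857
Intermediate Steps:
(2600422 + 1340979)*(-1049141 + G) = (2600422 + 1340979)*(-1049141 - 701916) = 3941401*(-1751057) = -6901617810857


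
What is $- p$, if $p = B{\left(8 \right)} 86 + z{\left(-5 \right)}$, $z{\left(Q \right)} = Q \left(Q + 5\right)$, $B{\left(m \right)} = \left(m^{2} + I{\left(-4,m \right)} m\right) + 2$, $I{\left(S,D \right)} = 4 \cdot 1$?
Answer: $-8428$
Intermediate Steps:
$I{\left(S,D \right)} = 4$
$B{\left(m \right)} = 2 + m^{2} + 4 m$ ($B{\left(m \right)} = \left(m^{2} + 4 m\right) + 2 = 2 + m^{2} + 4 m$)
$z{\left(Q \right)} = Q \left(5 + Q\right)$
$p = 8428$ ($p = \left(2 + 8^{2} + 4 \cdot 8\right) 86 - 5 \left(5 - 5\right) = \left(2 + 64 + 32\right) 86 - 0 = 98 \cdot 86 + 0 = 8428 + 0 = 8428$)
$- p = \left(-1\right) 8428 = -8428$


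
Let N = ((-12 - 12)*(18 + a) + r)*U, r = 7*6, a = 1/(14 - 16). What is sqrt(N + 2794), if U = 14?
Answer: I*sqrt(2498) ≈ 49.98*I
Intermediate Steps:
a = -1/2 (a = 1/(-2) = -1/2 ≈ -0.50000)
r = 42
N = -5292 (N = ((-12 - 12)*(18 - 1/2) + 42)*14 = (-24*35/2 + 42)*14 = (-420 + 42)*14 = -378*14 = -5292)
sqrt(N + 2794) = sqrt(-5292 + 2794) = sqrt(-2498) = I*sqrt(2498)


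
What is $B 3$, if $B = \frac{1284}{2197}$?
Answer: $\frac{3852}{2197} \approx 1.7533$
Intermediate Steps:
$B = \frac{1284}{2197}$ ($B = 1284 \cdot \frac{1}{2197} = \frac{1284}{2197} \approx 0.58443$)
$B 3 = \frac{1284}{2197} \cdot 3 = \frac{3852}{2197}$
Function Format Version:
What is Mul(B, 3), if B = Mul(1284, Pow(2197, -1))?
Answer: Rational(3852, 2197) ≈ 1.7533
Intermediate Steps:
B = Rational(1284, 2197) (B = Mul(1284, Rational(1, 2197)) = Rational(1284, 2197) ≈ 0.58443)
Mul(B, 3) = Mul(Rational(1284, 2197), 3) = Rational(3852, 2197)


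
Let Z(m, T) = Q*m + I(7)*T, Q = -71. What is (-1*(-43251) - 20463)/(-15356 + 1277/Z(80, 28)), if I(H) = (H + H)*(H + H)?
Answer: -4375296/2949629 ≈ -1.4833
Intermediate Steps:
I(H) = 4*H² (I(H) = (2*H)*(2*H) = 4*H²)
Z(m, T) = -71*m + 196*T (Z(m, T) = -71*m + (4*7²)*T = -71*m + (4*49)*T = -71*m + 196*T)
(-1*(-43251) - 20463)/(-15356 + 1277/Z(80, 28)) = (-1*(-43251) - 20463)/(-15356 + 1277/(-71*80 + 196*28)) = (43251 - 20463)/(-15356 + 1277/(-5680 + 5488)) = 22788/(-15356 + 1277/(-192)) = 22788/(-15356 + 1277*(-1/192)) = 22788/(-15356 - 1277/192) = 22788/(-2949629/192) = 22788*(-192/2949629) = -4375296/2949629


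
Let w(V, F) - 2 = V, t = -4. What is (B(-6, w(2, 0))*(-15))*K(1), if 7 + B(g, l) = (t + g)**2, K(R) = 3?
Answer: -4185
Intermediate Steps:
w(V, F) = 2 + V
B(g, l) = -7 + (-4 + g)**2
(B(-6, w(2, 0))*(-15))*K(1) = ((-7 + (-4 - 6)**2)*(-15))*3 = ((-7 + (-10)**2)*(-15))*3 = ((-7 + 100)*(-15))*3 = (93*(-15))*3 = -1395*3 = -4185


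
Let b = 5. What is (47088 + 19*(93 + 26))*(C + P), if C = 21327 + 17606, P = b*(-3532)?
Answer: 1049801277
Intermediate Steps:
P = -17660 (P = 5*(-3532) = -17660)
C = 38933
(47088 + 19*(93 + 26))*(C + P) = (47088 + 19*(93 + 26))*(38933 - 17660) = (47088 + 19*119)*21273 = (47088 + 2261)*21273 = 49349*21273 = 1049801277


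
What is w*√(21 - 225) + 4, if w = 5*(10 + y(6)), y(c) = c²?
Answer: 4 + 460*I*√51 ≈ 4.0 + 3285.1*I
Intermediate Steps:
w = 230 (w = 5*(10 + 6²) = 5*(10 + 36) = 5*46 = 230)
w*√(21 - 225) + 4 = 230*√(21 - 225) + 4 = 230*√(-204) + 4 = 230*(2*I*√51) + 4 = 460*I*√51 + 4 = 4 + 460*I*√51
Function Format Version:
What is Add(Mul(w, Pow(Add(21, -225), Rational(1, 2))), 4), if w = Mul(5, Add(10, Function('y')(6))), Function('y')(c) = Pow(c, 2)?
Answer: Add(4, Mul(460, I, Pow(51, Rational(1, 2)))) ≈ Add(4.0000, Mul(3285.1, I))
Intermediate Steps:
w = 230 (w = Mul(5, Add(10, Pow(6, 2))) = Mul(5, Add(10, 36)) = Mul(5, 46) = 230)
Add(Mul(w, Pow(Add(21, -225), Rational(1, 2))), 4) = Add(Mul(230, Pow(Add(21, -225), Rational(1, 2))), 4) = Add(Mul(230, Pow(-204, Rational(1, 2))), 4) = Add(Mul(230, Mul(2, I, Pow(51, Rational(1, 2)))), 4) = Add(Mul(460, I, Pow(51, Rational(1, 2))), 4) = Add(4, Mul(460, I, Pow(51, Rational(1, 2))))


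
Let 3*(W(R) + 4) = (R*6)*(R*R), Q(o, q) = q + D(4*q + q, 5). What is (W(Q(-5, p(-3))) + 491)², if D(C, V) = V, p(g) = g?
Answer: 253009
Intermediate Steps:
Q(o, q) = 5 + q (Q(o, q) = q + 5 = 5 + q)
W(R) = -4 + 2*R³ (W(R) = -4 + ((R*6)*(R*R))/3 = -4 + ((6*R)*R²)/3 = -4 + (6*R³)/3 = -4 + 2*R³)
(W(Q(-5, p(-3))) + 491)² = ((-4 + 2*(5 - 3)³) + 491)² = ((-4 + 2*2³) + 491)² = ((-4 + 2*8) + 491)² = ((-4 + 16) + 491)² = (12 + 491)² = 503² = 253009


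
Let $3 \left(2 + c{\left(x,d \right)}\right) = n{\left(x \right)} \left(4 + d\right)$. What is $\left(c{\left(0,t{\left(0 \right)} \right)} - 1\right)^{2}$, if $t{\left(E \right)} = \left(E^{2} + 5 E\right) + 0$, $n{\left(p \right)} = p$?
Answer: $9$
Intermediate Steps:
$t{\left(E \right)} = E^{2} + 5 E$
$c{\left(x,d \right)} = -2 + \frac{x \left(4 + d\right)}{3}$
$\left(c{\left(0,t{\left(0 \right)} \right)} - 1\right)^{2} = \left(\left(-2 + \frac{4}{3} \cdot 0 + \frac{1}{3} \cdot 0 \left(5 + 0\right) 0\right) - 1\right)^{2} = \left(\left(-2 + 0 + \frac{1}{3} \cdot 0 \cdot 5 \cdot 0\right) - 1\right)^{2} = \left(\left(-2 + 0 + \frac{1}{3} \cdot 0 \cdot 0\right) - 1\right)^{2} = \left(\left(-2 + 0 + 0\right) - 1\right)^{2} = \left(-2 - 1\right)^{2} = \left(-3\right)^{2} = 9$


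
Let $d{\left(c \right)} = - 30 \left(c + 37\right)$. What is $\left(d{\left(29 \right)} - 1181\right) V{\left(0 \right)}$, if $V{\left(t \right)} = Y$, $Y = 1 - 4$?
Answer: $9483$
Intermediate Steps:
$Y = -3$ ($Y = 1 - 4 = -3$)
$d{\left(c \right)} = -1110 - 30 c$ ($d{\left(c \right)} = - 30 \left(37 + c\right) = -1110 - 30 c$)
$V{\left(t \right)} = -3$
$\left(d{\left(29 \right)} - 1181\right) V{\left(0 \right)} = \left(\left(-1110 - 870\right) - 1181\right) \left(-3\right) = \left(-1980 - 1181\right) \left(-3\right) = \left(-3161\right) \left(-3\right) = 9483$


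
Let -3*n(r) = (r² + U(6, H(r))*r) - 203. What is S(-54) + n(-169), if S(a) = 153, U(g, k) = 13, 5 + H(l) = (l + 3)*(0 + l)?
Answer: -25702/3 ≈ -8567.3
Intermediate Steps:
H(l) = -5 + l*(3 + l) (H(l) = -5 + (l + 3)*(0 + l) = -5 + (3 + l)*l = -5 + l*(3 + l))
n(r) = 203/3 - 13*r/3 - r²/3 (n(r) = -((r² + 13*r) - 203)/3 = -(-203 + r² + 13*r)/3 = 203/3 - 13*r/3 - r²/3)
S(-54) + n(-169) = 153 + (203/3 - 13/3*(-169) - ⅓*(-169)²) = 153 + (203/3 + 2197/3 - ⅓*28561) = 153 + (203/3 + 2197/3 - 28561/3) = 153 - 26161/3 = -25702/3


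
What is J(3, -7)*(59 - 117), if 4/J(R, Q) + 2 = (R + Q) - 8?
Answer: 116/7 ≈ 16.571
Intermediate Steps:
J(R, Q) = 4/(-10 + Q + R) (J(R, Q) = 4/(-2 + ((R + Q) - 8)) = 4/(-2 + ((Q + R) - 8)) = 4/(-2 + (-8 + Q + R)) = 4/(-10 + Q + R))
J(3, -7)*(59 - 117) = (4/(-10 - 7 + 3))*(59 - 117) = (4/(-14))*(-58) = (4*(-1/14))*(-58) = -2/7*(-58) = 116/7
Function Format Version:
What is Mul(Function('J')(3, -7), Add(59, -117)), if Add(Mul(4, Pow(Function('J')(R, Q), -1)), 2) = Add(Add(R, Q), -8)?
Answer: Rational(116, 7) ≈ 16.571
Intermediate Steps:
Function('J')(R, Q) = Mul(4, Pow(Add(-10, Q, R), -1)) (Function('J')(R, Q) = Mul(4, Pow(Add(-2, Add(Add(R, Q), -8)), -1)) = Mul(4, Pow(Add(-2, Add(Add(Q, R), -8)), -1)) = Mul(4, Pow(Add(-2, Add(-8, Q, R)), -1)) = Mul(4, Pow(Add(-10, Q, R), -1)))
Mul(Function('J')(3, -7), Add(59, -117)) = Mul(Mul(4, Pow(Add(-10, -7, 3), -1)), Add(59, -117)) = Mul(Mul(4, Pow(-14, -1)), -58) = Mul(Mul(4, Rational(-1, 14)), -58) = Mul(Rational(-2, 7), -58) = Rational(116, 7)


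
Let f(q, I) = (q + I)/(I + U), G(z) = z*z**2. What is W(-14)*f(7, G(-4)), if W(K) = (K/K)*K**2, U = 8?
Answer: 399/2 ≈ 199.50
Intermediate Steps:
G(z) = z**3
f(q, I) = (I + q)/(8 + I) (f(q, I) = (q + I)/(I + 8) = (I + q)/(8 + I))
W(K) = K**2 (W(K) = 1*K**2 = K**2)
W(-14)*f(7, G(-4)) = (-14)**2*(((-4)**3 + 7)/(8 + (-4)**3)) = 196*((-64 + 7)/(8 - 64)) = 196*(-57/(-56)) = 196*(-1/56*(-57)) = 196*(57/56) = 399/2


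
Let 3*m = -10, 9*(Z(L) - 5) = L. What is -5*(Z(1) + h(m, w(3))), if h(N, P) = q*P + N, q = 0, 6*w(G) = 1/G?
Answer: -80/9 ≈ -8.8889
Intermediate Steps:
Z(L) = 5 + L/9
m = -10/3 (m = (⅓)*(-10) = -10/3 ≈ -3.3333)
w(G) = 1/(6*G)
h(N, P) = N (h(N, P) = 0*P + N = 0 + N = N)
-5*(Z(1) + h(m, w(3))) = -5*((5 + (⅑)*1) - 10/3) = -5*((5 + ⅑) - 10/3) = -5*(46/9 - 10/3) = -5*16/9 = -80/9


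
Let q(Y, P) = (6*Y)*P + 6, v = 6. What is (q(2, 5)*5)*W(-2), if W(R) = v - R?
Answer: 2640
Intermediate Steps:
q(Y, P) = 6 + 6*P*Y (q(Y, P) = 6*P*Y + 6 = 6 + 6*P*Y)
W(R) = 6 - R
(q(2, 5)*5)*W(-2) = ((6 + 6*5*2)*5)*(6 - 1*(-2)) = ((6 + 60)*5)*(6 + 2) = (66*5)*8 = 330*8 = 2640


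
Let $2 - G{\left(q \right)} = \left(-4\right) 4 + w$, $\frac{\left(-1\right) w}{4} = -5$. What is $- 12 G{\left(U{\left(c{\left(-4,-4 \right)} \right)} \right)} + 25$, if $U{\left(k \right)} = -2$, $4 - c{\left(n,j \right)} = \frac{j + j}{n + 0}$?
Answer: $49$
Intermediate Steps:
$c{\left(n,j \right)} = 4 - \frac{2 j}{n}$ ($c{\left(n,j \right)} = 4 - \frac{j + j}{n + 0} = 4 - \frac{2 j}{n}$)
$w = 20$ ($w = \left(-4\right) \left(-5\right) = 20$)
$G{\left(q \right)} = -2$ ($G{\left(q \right)} = 2 - \left(\left(-4\right) 4 + 20\right) = 2 - \left(-16 + 20\right) = 2 - 4 = -2$)
$- 12 G{\left(U{\left(c{\left(-4,-4 \right)} \right)} \right)} + 25 = \left(-12\right) \left(-2\right) + 25 = 24 + 25 = 49$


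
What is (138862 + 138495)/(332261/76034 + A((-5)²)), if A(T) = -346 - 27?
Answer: -916894006/1218627 ≈ -752.40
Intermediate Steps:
A(T) = -373
(138862 + 138495)/(332261/76034 + A((-5)²)) = (138862 + 138495)/(332261/76034 - 373) = 277357/(332261*(1/76034) - 373) = 277357/(332261/76034 - 373) = 277357/(-28028421/76034) = 277357*(-76034/28028421) = -916894006/1218627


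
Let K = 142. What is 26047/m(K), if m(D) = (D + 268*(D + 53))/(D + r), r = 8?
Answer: 279075/3743 ≈ 74.559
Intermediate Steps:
m(D) = (14204 + 269*D)/(8 + D) (m(D) = (D + 268*(D + 53))/(D + 8) = (D + 268*(53 + D))/(8 + D) = (D + (14204 + 268*D))/(8 + D) = (14204 + 269*D)/(8 + D))
26047/m(K) = 26047/(((14204 + 269*142)/(8 + 142))) = 26047/(((14204 + 38198)/150)) = 26047/(((1/150)*52402)) = 26047/(26201/75) = 26047*(75/26201) = 279075/3743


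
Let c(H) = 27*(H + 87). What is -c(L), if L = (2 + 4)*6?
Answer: -3321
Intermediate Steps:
L = 36 (L = 6*6 = 36)
c(H) = 2349 + 27*H (c(H) = 27*(87 + H) = 2349 + 27*H)
-c(L) = -(2349 + 27*36) = -(2349 + 972) = -1*3321 = -3321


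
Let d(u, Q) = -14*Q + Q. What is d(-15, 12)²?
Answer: 24336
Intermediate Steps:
d(u, Q) = -13*Q
d(-15, 12)² = (-13*12)² = (-156)² = 24336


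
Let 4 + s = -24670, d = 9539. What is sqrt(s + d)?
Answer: I*sqrt(15135) ≈ 123.02*I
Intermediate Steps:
s = -24674 (s = -4 - 24670 = -24674)
sqrt(s + d) = sqrt(-24674 + 9539) = sqrt(-15135) = I*sqrt(15135)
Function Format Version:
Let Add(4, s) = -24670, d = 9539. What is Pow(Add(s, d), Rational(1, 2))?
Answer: Mul(I, Pow(15135, Rational(1, 2))) ≈ Mul(123.02, I)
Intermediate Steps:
s = -24674 (s = Add(-4, -24670) = -24674)
Pow(Add(s, d), Rational(1, 2)) = Pow(Add(-24674, 9539), Rational(1, 2)) = Pow(-15135, Rational(1, 2)) = Mul(I, Pow(15135, Rational(1, 2)))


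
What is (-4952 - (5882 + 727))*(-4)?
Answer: 46244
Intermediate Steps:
(-4952 - (5882 + 727))*(-4) = (-4952 - 1*6609)*(-4) = (-4952 - 6609)*(-4) = -11561*(-4) = 46244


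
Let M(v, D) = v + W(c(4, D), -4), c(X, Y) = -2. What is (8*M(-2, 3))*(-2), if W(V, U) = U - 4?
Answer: 160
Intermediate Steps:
W(V, U) = -4 + U
M(v, D) = -8 + v (M(v, D) = v + (-4 - 4) = v - 8 = -8 + v)
(8*M(-2, 3))*(-2) = (8*(-8 - 2))*(-2) = (8*(-10))*(-2) = -80*(-2) = 160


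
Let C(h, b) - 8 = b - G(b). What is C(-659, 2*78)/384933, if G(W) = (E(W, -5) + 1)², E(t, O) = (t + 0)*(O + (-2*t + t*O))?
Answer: -29285818997/384933 ≈ -76080.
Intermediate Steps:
E(t, O) = t*(O - 2*t + O*t) (E(t, O) = t*(O + (-2*t + O*t)) = t*(O - 2*t + O*t))
G(W) = (1 + W*(-5 - 7*W))² (G(W) = (W*(-5 - 2*W - 5*W) + 1)² = (W*(-5 - 7*W) + 1)² = (1 + W*(-5 - 7*W))²)
C(h, b) = 8 + b - (-1 + b*(5 + 7*b))² (C(h, b) = 8 + (b - (-1 + b*(5 + 7*b))²) = 8 + b - (-1 + b*(5 + 7*b))²)
C(-659, 2*78)/384933 = (8 + 2*78 - (-1 + (2*78)*(5 + 7*(2*78)))²)/384933 = (8 + 156 - (-1 + 156*(5 + 7*156))²)*(1/384933) = (8 + 156 - (-1 + 156*(5 + 1092))²)*(1/384933) = (8 + 156 - (-1 + 156*1097)²)*(1/384933) = (8 + 156 - (-1 + 171132)²)*(1/384933) = (8 + 156 - 1*171131²)*(1/384933) = (8 + 156 - 1*29285819161)*(1/384933) = (8 + 156 - 29285819161)*(1/384933) = -29285818997*1/384933 = -29285818997/384933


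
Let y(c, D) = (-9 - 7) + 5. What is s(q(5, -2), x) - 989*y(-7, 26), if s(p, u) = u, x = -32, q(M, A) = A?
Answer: 10847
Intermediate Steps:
y(c, D) = -11 (y(c, D) = -16 + 5 = -11)
s(q(5, -2), x) - 989*y(-7, 26) = -32 - 989*(-11) = -32 + 10879 = 10847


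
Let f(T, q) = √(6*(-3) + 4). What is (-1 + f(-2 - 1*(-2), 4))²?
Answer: (1 - I*√14)² ≈ -13.0 - 7.4833*I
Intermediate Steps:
f(T, q) = I*√14 (f(T, q) = √(-18 + 4) = √(-14) = I*√14)
(-1 + f(-2 - 1*(-2), 4))² = (-1 + I*√14)²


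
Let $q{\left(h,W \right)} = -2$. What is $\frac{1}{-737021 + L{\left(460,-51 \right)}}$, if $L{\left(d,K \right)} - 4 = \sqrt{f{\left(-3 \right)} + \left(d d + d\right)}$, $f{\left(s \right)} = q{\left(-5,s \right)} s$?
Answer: $- \frac{737017}{543193846223} - \frac{\sqrt{212066}}{543193846223} \approx -1.3577 \cdot 10^{-6}$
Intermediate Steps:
$f{\left(s \right)} = - 2 s$
$L{\left(d,K \right)} = 4 + \sqrt{6 + d + d^{2}}$ ($L{\left(d,K \right)} = 4 + \sqrt{\left(-2\right) \left(-3\right) + \left(d d + d\right)} = 4 + \sqrt{6 + \left(d^{2} + d\right)} = 4 + \sqrt{6 + \left(d + d^{2}\right)} = 4 + \sqrt{6 + d + d^{2}}$)
$\frac{1}{-737021 + L{\left(460,-51 \right)}} = \frac{1}{-737021 + \left(4 + \sqrt{6 + 460 + 460^{2}}\right)} = \frac{1}{-737021 + \left(4 + \sqrt{6 + 460 + 211600}\right)} = \frac{1}{-737021 + \left(4 + \sqrt{212066}\right)} = \frac{1}{-737017 + \sqrt{212066}}$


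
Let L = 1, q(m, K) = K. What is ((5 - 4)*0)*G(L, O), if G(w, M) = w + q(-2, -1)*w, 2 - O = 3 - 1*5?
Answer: 0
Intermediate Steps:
O = 4 (O = 2 - (3 - 1*5) = 2 - (3 - 5) = 2 - 1*(-2) = 2 + 2 = 4)
G(w, M) = 0 (G(w, M) = w - w = 0)
((5 - 4)*0)*G(L, O) = ((5 - 4)*0)*0 = (1*0)*0 = 0*0 = 0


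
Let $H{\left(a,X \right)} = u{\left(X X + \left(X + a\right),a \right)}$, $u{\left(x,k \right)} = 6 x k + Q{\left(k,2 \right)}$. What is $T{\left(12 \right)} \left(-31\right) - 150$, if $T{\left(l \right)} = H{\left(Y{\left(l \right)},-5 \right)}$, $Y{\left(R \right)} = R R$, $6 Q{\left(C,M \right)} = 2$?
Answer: $- \frac{13178209}{3} \approx -4.3927 \cdot 10^{6}$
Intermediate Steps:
$Q{\left(C,M \right)} = \frac{1}{3}$ ($Q{\left(C,M \right)} = \frac{1}{6} \cdot 2 = \frac{1}{3}$)
$Y{\left(R \right)} = R^{2}$
$u{\left(x,k \right)} = \frac{1}{3} + 6 k x$ ($u{\left(x,k \right)} = 6 x k + \frac{1}{3} = 6 k x + \frac{1}{3} = \frac{1}{3} + 6 k x$)
$H{\left(a,X \right)} = \frac{1}{3} + 6 a \left(X + a + X^{2}\right)$ ($H{\left(a,X \right)} = \frac{1}{3} + 6 a \left(X X + \left(X + a\right)\right) = \frac{1}{3} + 6 a \left(X^{2} + \left(X + a\right)\right) = \frac{1}{3} + 6 a \left(X + a + X^{2}\right)$)
$T{\left(l \right)} = \frac{1}{3} + 6 l^{2} \left(20 + l^{2}\right)$ ($T{\left(l \right)} = \frac{1}{3} + 6 l^{2} \left(-5 + l^{2} + \left(-5\right)^{2}\right) = \frac{1}{3} + 6 l^{2} \left(-5 + l^{2} + 25\right) = \frac{1}{3} + 6 l^{2} \left(20 + l^{2}\right)$)
$T{\left(12 \right)} \left(-31\right) - 150 = \left(\frac{1}{3} + 6 \cdot 12^{2} \left(20 + 12^{2}\right)\right) \left(-31\right) - 150 = \left(\frac{1}{3} + 6 \cdot 144 \left(20 + 144\right)\right) \left(-31\right) - 150 = \left(\frac{1}{3} + 6 \cdot 144 \cdot 164\right) \left(-31\right) - 150 = \left(\frac{1}{3} + 141696\right) \left(-31\right) - 150 = \frac{425089}{3} \left(-31\right) - 150 = - \frac{13177759}{3} - 150 = - \frac{13178209}{3}$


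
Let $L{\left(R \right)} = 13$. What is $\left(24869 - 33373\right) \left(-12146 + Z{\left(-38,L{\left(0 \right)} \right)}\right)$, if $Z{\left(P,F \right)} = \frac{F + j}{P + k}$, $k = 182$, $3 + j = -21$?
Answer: $\frac{1859224205}{18} \approx 1.0329 \cdot 10^{8}$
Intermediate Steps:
$j = -24$ ($j = -3 - 21 = -24$)
$Z{\left(P,F \right)} = \frac{-24 + F}{182 + P}$ ($Z{\left(P,F \right)} = \frac{F - 24}{P + 182} = \frac{-24 + F}{182 + P}$)
$\left(24869 - 33373\right) \left(-12146 + Z{\left(-38,L{\left(0 \right)} \right)}\right) = \left(24869 - 33373\right) \left(-12146 + \frac{-24 + 13}{182 - 38}\right) = - 8504 \left(-12146 + \frac{1}{144} \left(-11\right)\right) = - 8504 \left(-12146 - \frac{11}{144}\right) = \left(-8504\right) \left(- \frac{1749035}{144}\right) = \frac{1859224205}{18}$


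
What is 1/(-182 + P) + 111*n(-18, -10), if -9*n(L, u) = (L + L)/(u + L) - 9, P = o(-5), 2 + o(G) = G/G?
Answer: 121871/1281 ≈ 95.137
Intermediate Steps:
o(G) = -1 (o(G) = -2 + G/G = -2 + 1 = -1)
P = -1
n(L, u) = 1 - 2*L/(9*(L + u)) (n(L, u) = -((L + L)/(u + L) - 9)/9 = -((2*L)/(L + u) - 9)/9 = -(2*L/(L + u) - 9)/9 = -(-9 + 2*L/(L + u))/9 = 1 - 2*L/(9*(L + u)))
1/(-182 + P) + 111*n(-18, -10) = 1/(-182 - 1) + 111*((-10 + (7/9)*(-18))/(-18 - 10)) = 1/(-183) + 111*((-10 - 14)/(-28)) = -1/183 + 111*(-1/28*(-24)) = -1/183 + 111*(6/7) = -1/183 + 666/7 = 121871/1281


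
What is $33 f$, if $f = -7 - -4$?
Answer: $-99$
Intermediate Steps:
$f = -3$ ($f = -7 + 4 = -3$)
$33 f = 33 \left(-3\right) = -99$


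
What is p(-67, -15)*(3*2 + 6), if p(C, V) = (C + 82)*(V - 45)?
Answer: -10800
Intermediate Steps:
p(C, V) = (-45 + V)*(82 + C) (p(C, V) = (82 + C)*(-45 + V) = (-45 + V)*(82 + C))
p(-67, -15)*(3*2 + 6) = (-3690 - 45*(-67) + 82*(-15) - 67*(-15))*(3*2 + 6) = (-3690 + 3015 - 1230 + 1005)*(6 + 6) = -900*12 = -10800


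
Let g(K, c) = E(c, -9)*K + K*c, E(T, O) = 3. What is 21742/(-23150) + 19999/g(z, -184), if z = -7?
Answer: 31102124/2095075 ≈ 14.845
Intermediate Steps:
g(K, c) = 3*K + K*c
21742/(-23150) + 19999/g(z, -184) = 21742/(-23150) + 19999/((-7*(3 - 184))) = 21742*(-1/23150) + 19999/((-7*(-181))) = -10871/11575 + 19999/1267 = -10871/11575 + 19999*(1/1267) = -10871/11575 + 2857/181 = 31102124/2095075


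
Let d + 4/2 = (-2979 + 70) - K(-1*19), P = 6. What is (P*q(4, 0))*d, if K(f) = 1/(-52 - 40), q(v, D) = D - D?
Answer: 0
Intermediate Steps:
q(v, D) = 0
K(f) = -1/92 (K(f) = 1/(-92) = -1/92)
d = -267811/92 (d = -2 + ((-2979 + 70) - 1*(-1/92)) = -2 + (-2909 + 1/92) = -2 - 267627/92 = -267811/92 ≈ -2911.0)
(P*q(4, 0))*d = (6*0)*(-267811/92) = 0*(-267811/92) = 0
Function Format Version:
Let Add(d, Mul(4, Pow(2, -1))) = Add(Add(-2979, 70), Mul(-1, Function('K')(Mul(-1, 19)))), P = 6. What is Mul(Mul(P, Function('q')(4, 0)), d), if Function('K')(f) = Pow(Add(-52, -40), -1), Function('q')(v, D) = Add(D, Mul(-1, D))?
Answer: 0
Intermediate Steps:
Function('q')(v, D) = 0
Function('K')(f) = Rational(-1, 92) (Function('K')(f) = Pow(-92, -1) = Rational(-1, 92))
d = Rational(-267811, 92) (d = Add(-2, Add(Add(-2979, 70), Mul(-1, Rational(-1, 92)))) = Add(-2, Add(-2909, Rational(1, 92))) = Add(-2, Rational(-267627, 92)) = Rational(-267811, 92) ≈ -2911.0)
Mul(Mul(P, Function('q')(4, 0)), d) = Mul(Mul(6, 0), Rational(-267811, 92)) = Mul(0, Rational(-267811, 92)) = 0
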